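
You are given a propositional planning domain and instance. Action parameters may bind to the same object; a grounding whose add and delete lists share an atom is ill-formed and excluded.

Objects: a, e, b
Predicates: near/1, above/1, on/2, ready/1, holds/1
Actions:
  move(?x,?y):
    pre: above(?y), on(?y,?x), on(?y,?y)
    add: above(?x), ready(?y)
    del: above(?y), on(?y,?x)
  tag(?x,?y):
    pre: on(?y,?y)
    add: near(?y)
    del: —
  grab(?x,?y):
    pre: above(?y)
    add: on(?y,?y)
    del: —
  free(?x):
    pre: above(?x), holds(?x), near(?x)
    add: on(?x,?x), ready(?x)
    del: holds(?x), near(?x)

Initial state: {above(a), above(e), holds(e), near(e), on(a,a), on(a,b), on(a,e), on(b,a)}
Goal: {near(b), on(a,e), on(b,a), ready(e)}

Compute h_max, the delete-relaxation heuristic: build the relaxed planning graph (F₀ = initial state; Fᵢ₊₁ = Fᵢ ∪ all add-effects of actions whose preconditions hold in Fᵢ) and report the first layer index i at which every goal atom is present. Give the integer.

F0 = init (8 atoms)
F1 = F0 ∪ {above(b), near(a), on(e,e), ready(a), ready(e)}  (13 atoms)
F2 = F1 ∪ {on(b,b)}  (14 atoms)
F3 = F2 ∪ {near(b), ready(b)}  (16 atoms)
goal ⊆ F3  ⇒  h_max = 3

3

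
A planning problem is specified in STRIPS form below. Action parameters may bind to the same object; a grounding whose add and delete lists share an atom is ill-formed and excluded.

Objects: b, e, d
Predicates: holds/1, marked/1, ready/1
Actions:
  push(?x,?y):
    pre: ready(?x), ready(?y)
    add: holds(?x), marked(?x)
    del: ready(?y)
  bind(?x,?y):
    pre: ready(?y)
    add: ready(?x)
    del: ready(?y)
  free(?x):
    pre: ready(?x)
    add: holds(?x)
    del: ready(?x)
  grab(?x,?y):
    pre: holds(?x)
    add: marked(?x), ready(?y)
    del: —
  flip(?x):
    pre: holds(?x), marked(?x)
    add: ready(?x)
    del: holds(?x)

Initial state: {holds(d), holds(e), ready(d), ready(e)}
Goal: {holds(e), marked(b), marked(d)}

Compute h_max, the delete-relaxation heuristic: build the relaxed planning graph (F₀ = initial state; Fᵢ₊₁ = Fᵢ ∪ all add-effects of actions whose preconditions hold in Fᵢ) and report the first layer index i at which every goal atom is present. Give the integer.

2

F0 = init (4 atoms)
F1 = F0 ∪ {marked(d), marked(e), ready(b)}  (7 atoms)
F2 = F1 ∪ {holds(b), marked(b)}  (9 atoms)
goal ⊆ F2  ⇒  h_max = 2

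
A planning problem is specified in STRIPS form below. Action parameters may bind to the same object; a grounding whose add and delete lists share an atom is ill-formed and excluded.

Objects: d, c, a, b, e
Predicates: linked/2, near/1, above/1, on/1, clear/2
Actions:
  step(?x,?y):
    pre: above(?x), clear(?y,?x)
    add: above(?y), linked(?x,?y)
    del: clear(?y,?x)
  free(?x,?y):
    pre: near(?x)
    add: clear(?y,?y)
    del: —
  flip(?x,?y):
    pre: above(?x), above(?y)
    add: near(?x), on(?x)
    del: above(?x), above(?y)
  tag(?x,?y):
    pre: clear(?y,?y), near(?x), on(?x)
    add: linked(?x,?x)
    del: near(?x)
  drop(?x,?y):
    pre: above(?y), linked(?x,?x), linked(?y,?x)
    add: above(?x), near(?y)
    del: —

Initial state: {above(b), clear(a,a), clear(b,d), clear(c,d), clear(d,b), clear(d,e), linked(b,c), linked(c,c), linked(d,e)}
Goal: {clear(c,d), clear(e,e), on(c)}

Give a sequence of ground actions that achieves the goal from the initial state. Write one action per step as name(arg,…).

1. drop(c,b)  →  {above(b), above(c), clear(a,a), clear(b,d), clear(c,d), clear(d,b), clear(d,e), linked(b,c), linked(c,c), linked(d,e), near(b)}
2. free(b,e)  →  {above(b), above(c), clear(a,a), clear(b,d), clear(c,d), clear(d,b), clear(d,e), clear(e,e), linked(b,c), linked(c,c), linked(d,e), near(b)}
3. flip(c,c)  →  {above(b), clear(a,a), clear(b,d), clear(c,d), clear(d,b), clear(d,e), clear(e,e), linked(b,c), linked(c,c), linked(d,e), near(b), near(c), on(c)}

drop(c,b); free(b,e); flip(c,c)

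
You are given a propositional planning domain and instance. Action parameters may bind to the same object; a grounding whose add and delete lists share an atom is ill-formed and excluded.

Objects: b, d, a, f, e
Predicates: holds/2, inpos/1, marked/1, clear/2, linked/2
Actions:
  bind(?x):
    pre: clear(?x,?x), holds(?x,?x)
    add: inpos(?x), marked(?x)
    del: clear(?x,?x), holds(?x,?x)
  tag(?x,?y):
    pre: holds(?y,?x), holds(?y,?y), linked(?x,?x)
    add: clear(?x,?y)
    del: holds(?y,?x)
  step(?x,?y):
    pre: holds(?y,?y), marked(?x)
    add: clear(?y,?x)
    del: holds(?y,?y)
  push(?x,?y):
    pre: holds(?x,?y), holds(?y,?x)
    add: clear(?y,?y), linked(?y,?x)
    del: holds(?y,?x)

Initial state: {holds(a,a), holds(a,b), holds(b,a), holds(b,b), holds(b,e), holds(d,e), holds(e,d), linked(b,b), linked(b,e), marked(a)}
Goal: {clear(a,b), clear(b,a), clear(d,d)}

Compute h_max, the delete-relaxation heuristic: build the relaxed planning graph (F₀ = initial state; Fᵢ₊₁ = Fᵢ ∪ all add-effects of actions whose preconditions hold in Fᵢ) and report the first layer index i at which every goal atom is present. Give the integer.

F0 = init (10 atoms)
F1 = F0 ∪ {clear(a,a), clear(b,a), clear(b,b), clear(d,d), clear(e,e), linked(a,a), linked(a,b), linked(b,a), linked(d,e), linked(e,d)}  (20 atoms)
F2 = F1 ∪ {clear(a,b), inpos(a), inpos(b), marked(b)}  (24 atoms)
goal ⊆ F2  ⇒  h_max = 2

2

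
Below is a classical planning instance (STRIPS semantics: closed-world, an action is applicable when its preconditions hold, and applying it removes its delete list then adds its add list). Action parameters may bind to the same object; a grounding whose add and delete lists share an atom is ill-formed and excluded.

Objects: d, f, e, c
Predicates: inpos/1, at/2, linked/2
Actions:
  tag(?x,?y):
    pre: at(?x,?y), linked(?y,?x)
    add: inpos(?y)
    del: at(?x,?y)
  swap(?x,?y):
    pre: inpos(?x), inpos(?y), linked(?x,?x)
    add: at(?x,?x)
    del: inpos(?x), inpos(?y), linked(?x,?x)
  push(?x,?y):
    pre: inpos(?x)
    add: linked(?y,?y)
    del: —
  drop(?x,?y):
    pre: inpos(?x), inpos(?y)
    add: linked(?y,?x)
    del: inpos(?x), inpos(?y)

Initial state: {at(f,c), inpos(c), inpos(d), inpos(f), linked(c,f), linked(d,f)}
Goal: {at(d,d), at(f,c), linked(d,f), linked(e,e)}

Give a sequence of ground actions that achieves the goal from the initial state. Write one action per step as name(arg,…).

1. push(d,d)  →  {at(f,c), inpos(c), inpos(d), inpos(f), linked(c,f), linked(d,d), linked(d,f)}
2. swap(d,d)  →  {at(d,d), at(f,c), inpos(c), inpos(f), linked(c,f), linked(d,f)}
3. push(f,e)  →  {at(d,d), at(f,c), inpos(c), inpos(f), linked(c,f), linked(d,f), linked(e,e)}

push(d,d); swap(d,d); push(f,e)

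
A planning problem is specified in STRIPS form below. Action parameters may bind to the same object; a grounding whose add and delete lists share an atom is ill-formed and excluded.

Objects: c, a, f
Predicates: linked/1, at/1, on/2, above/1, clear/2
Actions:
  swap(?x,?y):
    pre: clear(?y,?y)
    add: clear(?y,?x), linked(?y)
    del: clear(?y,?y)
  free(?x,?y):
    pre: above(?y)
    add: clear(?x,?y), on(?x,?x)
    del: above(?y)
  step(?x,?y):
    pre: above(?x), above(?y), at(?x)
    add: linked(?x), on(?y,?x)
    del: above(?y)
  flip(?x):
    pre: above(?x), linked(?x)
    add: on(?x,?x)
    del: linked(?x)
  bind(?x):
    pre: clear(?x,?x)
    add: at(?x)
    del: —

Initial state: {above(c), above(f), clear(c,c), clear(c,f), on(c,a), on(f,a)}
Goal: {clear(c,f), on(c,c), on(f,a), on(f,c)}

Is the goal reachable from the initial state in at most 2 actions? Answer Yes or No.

No

1. bind(c)  →  {above(c), above(f), at(c), clear(c,c), clear(c,f), on(c,a), on(f,a)}
2. step(c,f)  →  {above(c), at(c), clear(c,c), clear(c,f), linked(c), on(c,a), on(f,a), on(f,c)}
3. free(c,c)  →  {at(c), clear(c,c), clear(c,f), linked(c), on(c,a), on(c,c), on(f,a), on(f,c)}
optimal plan length = 3; 3 > 2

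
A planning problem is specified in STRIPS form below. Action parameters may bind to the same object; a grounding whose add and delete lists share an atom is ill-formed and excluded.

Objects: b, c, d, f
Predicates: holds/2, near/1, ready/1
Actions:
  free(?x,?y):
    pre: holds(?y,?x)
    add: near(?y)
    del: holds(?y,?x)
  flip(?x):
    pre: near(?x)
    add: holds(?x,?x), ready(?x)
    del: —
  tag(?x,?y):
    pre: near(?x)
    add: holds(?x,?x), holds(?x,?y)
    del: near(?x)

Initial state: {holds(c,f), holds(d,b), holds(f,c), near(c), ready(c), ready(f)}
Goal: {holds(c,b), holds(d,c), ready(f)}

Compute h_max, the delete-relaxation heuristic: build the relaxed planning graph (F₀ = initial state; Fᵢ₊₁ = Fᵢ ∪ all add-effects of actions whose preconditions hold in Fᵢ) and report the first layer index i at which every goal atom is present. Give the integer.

2

F0 = init (6 atoms)
F1 = F0 ∪ {holds(c,b), holds(c,c), holds(c,d), near(d), near(f)}  (11 atoms)
F2 = F1 ∪ {holds(d,c), holds(d,d), holds(d,f), holds(f,b), holds(f,d), holds(f,f), ready(d)}  (18 atoms)
goal ⊆ F2  ⇒  h_max = 2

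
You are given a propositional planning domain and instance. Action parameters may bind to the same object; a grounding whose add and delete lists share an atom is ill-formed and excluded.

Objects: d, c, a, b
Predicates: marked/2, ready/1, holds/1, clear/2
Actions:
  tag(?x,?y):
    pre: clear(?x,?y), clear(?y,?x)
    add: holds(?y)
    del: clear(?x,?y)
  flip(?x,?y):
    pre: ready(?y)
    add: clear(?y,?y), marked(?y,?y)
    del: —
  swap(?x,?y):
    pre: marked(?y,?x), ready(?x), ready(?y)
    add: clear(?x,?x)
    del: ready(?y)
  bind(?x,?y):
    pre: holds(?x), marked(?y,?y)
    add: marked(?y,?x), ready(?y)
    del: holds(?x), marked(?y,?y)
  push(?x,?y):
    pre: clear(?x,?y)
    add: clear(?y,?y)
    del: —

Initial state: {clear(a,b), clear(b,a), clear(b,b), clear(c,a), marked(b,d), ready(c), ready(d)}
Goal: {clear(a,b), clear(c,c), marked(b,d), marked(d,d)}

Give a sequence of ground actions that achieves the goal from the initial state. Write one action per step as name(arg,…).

1. flip(d,d)  →  {clear(a,b), clear(b,a), clear(b,b), clear(c,a), clear(d,d), marked(b,d), marked(d,d), ready(c), ready(d)}
2. flip(d,c)  →  {clear(a,b), clear(b,a), clear(b,b), clear(c,a), clear(c,c), clear(d,d), marked(b,d), marked(c,c), marked(d,d), ready(c), ready(d)}

flip(d,d); flip(d,c)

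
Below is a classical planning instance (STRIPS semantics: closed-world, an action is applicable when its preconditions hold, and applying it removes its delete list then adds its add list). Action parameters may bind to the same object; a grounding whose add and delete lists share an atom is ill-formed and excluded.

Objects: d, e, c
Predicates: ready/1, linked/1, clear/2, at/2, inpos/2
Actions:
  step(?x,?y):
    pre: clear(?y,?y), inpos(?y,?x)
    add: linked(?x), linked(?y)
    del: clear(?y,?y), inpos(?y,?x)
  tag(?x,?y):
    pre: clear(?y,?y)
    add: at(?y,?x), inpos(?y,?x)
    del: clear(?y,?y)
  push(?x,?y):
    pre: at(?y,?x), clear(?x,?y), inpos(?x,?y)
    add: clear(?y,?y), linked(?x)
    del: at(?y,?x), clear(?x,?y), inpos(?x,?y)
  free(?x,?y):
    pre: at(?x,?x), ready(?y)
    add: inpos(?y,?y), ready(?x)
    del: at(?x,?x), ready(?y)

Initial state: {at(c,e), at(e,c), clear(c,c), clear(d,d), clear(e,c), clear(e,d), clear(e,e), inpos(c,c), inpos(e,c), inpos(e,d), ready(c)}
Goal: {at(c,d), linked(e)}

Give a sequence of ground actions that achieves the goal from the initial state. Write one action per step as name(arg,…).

1. step(d,e)  →  {at(c,e), at(e,c), clear(c,c), clear(d,d), clear(e,c), clear(e,d), inpos(c,c), inpos(e,c), linked(d), linked(e), ready(c)}
2. tag(d,c)  →  {at(c,d), at(c,e), at(e,c), clear(d,d), clear(e,c), clear(e,d), inpos(c,c), inpos(c,d), inpos(e,c), linked(d), linked(e), ready(c)}

step(d,e); tag(d,c)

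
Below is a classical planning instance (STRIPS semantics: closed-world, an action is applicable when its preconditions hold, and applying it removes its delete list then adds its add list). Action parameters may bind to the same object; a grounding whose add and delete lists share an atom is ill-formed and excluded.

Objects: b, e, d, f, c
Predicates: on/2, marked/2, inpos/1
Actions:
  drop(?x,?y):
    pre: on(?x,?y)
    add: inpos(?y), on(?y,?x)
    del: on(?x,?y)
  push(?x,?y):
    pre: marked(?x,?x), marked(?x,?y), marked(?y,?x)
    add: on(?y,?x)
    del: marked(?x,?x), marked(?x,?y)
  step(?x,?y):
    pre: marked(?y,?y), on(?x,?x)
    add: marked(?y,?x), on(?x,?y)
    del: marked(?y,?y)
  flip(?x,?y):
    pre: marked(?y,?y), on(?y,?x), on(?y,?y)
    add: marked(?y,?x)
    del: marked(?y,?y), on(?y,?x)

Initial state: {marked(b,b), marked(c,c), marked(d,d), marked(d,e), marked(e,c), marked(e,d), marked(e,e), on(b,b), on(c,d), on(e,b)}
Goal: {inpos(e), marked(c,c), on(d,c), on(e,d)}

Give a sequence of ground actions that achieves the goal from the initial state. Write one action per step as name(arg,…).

1. drop(c,d)  →  {inpos(d), marked(b,b), marked(c,c), marked(d,d), marked(d,e), marked(e,c), marked(e,d), marked(e,e), on(b,b), on(d,c), on(e,b)}
2. push(e,d)  →  {inpos(d), marked(b,b), marked(c,c), marked(d,d), marked(d,e), marked(e,c), on(b,b), on(d,c), on(d,e), on(e,b)}
3. drop(d,e)  →  {inpos(d), inpos(e), marked(b,b), marked(c,c), marked(d,d), marked(d,e), marked(e,c), on(b,b), on(d,c), on(e,b), on(e,d)}

drop(c,d); push(e,d); drop(d,e)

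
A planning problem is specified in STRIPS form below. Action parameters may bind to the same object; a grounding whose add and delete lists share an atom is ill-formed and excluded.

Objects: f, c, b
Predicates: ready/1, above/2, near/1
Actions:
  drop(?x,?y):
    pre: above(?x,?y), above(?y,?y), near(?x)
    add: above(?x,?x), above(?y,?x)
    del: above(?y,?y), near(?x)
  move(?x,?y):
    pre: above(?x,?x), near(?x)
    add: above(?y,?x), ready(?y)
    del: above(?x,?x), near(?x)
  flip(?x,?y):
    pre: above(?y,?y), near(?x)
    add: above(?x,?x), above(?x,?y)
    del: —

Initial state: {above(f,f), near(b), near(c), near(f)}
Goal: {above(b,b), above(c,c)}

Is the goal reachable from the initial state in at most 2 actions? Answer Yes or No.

1. flip(c,f)  →  {above(c,c), above(c,f), above(f,f), near(b), near(c), near(f)}
2. flip(b,f)  →  {above(b,b), above(b,f), above(c,c), above(c,f), above(f,f), near(b), near(c), near(f)}
optimal plan length = 2; 2 ≤ 2

Yes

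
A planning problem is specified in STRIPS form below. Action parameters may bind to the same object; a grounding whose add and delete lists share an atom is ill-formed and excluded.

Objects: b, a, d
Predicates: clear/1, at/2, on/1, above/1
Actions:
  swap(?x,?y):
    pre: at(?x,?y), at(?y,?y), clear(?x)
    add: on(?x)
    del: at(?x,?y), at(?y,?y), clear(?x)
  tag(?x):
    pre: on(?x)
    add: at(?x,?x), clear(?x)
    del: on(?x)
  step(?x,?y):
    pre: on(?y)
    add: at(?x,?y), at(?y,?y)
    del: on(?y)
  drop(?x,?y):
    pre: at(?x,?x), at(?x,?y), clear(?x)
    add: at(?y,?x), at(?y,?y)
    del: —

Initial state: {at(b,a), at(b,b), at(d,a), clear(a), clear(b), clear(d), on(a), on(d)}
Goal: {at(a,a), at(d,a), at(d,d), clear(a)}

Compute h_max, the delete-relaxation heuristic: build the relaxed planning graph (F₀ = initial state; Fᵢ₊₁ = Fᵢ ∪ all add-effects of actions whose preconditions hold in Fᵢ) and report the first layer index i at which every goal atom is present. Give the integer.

F0 = init (8 atoms)
F1 = F0 ∪ {at(a,a), at(a,b), at(a,d), at(b,d), at(d,d), on(b)}  (14 atoms)
goal ⊆ F1  ⇒  h_max = 1

1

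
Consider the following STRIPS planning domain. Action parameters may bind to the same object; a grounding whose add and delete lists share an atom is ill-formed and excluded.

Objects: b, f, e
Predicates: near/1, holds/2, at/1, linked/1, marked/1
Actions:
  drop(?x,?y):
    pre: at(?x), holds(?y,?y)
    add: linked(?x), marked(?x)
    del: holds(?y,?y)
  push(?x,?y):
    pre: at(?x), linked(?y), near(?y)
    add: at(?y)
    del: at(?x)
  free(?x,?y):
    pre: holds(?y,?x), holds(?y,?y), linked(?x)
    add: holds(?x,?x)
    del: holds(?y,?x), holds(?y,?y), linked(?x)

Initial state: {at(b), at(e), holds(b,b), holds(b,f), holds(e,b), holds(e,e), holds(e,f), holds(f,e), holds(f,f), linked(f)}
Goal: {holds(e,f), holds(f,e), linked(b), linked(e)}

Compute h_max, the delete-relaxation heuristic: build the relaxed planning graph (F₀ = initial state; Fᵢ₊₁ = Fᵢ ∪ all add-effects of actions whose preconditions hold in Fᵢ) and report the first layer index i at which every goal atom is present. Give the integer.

1

F0 = init (10 atoms)
F1 = F0 ∪ {linked(b), linked(e), marked(b), marked(e)}  (14 atoms)
goal ⊆ F1  ⇒  h_max = 1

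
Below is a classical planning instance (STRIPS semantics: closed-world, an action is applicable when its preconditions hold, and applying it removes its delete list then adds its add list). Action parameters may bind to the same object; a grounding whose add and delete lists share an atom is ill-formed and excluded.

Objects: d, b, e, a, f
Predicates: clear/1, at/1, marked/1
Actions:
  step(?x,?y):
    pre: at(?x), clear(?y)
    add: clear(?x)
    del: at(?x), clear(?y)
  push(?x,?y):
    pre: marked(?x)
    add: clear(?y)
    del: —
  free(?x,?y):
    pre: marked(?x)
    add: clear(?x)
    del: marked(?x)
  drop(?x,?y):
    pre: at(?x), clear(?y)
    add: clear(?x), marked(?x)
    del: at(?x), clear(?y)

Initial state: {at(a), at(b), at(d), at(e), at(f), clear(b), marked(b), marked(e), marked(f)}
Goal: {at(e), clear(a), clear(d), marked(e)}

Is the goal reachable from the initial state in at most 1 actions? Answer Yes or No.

1. step(d,b)  →  {at(a), at(b), at(e), at(f), clear(d), marked(b), marked(e), marked(f)}
2. push(b,a)  →  {at(a), at(b), at(e), at(f), clear(a), clear(d), marked(b), marked(e), marked(f)}
optimal plan length = 2; 2 > 1

No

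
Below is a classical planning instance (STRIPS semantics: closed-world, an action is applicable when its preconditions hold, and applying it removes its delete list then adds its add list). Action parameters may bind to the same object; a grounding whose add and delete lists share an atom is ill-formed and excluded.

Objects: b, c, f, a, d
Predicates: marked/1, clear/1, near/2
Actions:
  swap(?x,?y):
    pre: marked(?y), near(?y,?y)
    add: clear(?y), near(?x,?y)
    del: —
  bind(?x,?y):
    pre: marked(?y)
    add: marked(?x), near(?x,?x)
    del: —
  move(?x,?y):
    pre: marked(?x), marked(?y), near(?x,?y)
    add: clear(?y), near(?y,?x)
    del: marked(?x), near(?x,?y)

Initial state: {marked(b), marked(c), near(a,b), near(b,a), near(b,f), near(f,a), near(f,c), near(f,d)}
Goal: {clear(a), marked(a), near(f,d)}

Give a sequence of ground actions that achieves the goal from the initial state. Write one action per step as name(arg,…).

1. bind(a,b)  →  {marked(a), marked(b), marked(c), near(a,a), near(a,b), near(b,a), near(b,f), near(f,a), near(f,c), near(f,d)}
2. swap(b,a)  →  {clear(a), marked(a), marked(b), marked(c), near(a,a), near(a,b), near(b,a), near(b,f), near(f,a), near(f,c), near(f,d)}

bind(a,b); swap(b,a)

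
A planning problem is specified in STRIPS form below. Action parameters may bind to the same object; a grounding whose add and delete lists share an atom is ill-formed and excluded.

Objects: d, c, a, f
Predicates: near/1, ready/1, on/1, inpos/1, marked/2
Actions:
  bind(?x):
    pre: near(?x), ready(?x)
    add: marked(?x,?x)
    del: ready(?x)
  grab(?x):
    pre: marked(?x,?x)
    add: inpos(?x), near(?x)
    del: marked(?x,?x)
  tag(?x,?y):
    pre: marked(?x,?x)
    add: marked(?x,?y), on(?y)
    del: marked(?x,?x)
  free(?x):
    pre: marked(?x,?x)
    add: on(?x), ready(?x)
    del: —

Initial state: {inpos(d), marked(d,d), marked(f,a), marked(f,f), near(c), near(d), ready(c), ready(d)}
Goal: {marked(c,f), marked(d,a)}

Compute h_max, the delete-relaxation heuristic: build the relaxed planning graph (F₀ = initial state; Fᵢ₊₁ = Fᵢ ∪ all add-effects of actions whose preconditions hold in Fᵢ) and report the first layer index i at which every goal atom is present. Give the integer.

2

F0 = init (8 atoms)
F1 = F0 ∪ {inpos(f), marked(c,c), marked(d,a), marked(d,c), marked(d,f), marked(f,c), marked(f,d), near(f), on(a), on(c), on(d), on(f), ready(f)}  (21 atoms)
F2 = F1 ∪ {inpos(c), marked(c,a), marked(c,d), marked(c,f)}  (25 atoms)
goal ⊆ F2  ⇒  h_max = 2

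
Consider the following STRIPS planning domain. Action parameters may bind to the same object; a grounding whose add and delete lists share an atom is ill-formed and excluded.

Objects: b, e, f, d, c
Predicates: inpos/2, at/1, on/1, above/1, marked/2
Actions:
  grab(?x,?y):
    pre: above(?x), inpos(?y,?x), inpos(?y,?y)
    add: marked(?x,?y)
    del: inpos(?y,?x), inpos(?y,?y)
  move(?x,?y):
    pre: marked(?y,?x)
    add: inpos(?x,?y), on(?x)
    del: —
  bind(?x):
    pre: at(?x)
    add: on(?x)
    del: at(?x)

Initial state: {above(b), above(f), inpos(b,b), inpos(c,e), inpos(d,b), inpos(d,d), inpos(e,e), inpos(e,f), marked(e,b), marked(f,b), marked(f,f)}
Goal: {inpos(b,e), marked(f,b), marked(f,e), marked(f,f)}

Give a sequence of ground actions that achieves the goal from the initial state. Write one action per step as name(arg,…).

grab(f,e); move(b,e)

1. grab(f,e)  →  {above(b), above(f), inpos(b,b), inpos(c,e), inpos(d,b), inpos(d,d), marked(e,b), marked(f,b), marked(f,e), marked(f,f)}
2. move(b,e)  →  {above(b), above(f), inpos(b,b), inpos(b,e), inpos(c,e), inpos(d,b), inpos(d,d), marked(e,b), marked(f,b), marked(f,e), marked(f,f), on(b)}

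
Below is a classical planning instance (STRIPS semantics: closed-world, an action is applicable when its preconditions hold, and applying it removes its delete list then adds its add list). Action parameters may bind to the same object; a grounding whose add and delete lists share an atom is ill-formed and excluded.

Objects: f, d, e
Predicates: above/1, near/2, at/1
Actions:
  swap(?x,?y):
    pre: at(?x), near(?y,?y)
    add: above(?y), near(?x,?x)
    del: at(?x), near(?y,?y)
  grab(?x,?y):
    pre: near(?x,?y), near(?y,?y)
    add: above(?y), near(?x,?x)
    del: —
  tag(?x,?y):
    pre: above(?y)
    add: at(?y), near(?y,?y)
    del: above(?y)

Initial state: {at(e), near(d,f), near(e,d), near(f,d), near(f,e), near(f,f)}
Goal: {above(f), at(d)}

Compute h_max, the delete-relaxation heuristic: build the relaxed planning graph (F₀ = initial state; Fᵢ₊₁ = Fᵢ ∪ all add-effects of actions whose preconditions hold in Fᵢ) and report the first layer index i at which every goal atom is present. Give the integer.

3

F0 = init (6 atoms)
F1 = F0 ∪ {above(f), near(d,d), near(e,e)}  (9 atoms)
F2 = F1 ∪ {above(d), above(e), at(f)}  (12 atoms)
F3 = F2 ∪ {at(d)}  (13 atoms)
goal ⊆ F3  ⇒  h_max = 3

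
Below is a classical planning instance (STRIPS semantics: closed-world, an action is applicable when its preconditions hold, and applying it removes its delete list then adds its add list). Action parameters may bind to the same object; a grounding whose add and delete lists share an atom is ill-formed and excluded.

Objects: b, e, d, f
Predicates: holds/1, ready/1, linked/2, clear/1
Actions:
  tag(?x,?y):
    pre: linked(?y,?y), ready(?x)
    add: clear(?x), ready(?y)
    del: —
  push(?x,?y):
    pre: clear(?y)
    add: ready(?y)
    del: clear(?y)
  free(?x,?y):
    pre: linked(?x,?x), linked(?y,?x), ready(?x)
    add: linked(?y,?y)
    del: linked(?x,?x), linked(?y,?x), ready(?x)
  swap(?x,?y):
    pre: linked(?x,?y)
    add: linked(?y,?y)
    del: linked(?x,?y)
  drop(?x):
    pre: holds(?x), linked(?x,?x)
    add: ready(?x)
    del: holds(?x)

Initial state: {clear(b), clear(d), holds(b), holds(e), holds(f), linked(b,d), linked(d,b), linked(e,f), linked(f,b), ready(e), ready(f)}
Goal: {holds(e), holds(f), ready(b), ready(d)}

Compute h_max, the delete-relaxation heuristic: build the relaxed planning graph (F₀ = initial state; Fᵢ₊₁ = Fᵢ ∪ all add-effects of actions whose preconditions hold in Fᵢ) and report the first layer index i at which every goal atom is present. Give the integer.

F0 = init (11 atoms)
F1 = F0 ∪ {linked(b,b), linked(d,d), linked(f,f), ready(b), ready(d)}  (16 atoms)
goal ⊆ F1  ⇒  h_max = 1

1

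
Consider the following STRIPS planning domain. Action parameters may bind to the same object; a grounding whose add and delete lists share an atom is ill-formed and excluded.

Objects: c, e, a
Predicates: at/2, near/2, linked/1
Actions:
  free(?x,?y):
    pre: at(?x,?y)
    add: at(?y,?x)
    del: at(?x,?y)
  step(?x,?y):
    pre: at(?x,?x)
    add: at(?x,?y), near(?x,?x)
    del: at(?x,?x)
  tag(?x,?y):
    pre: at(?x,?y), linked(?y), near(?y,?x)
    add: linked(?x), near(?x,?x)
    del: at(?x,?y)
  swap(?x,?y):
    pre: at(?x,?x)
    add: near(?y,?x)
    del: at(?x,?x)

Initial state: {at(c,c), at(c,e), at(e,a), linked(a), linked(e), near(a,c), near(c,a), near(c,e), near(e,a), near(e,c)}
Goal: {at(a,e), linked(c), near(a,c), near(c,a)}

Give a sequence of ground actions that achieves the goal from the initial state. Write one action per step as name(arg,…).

1. free(e,a)  →  {at(a,e), at(c,c), at(c,e), linked(a), linked(e), near(a,c), near(c,a), near(c,e), near(e,a), near(e,c)}
2. tag(c,e)  →  {at(a,e), at(c,c), linked(a), linked(c), linked(e), near(a,c), near(c,a), near(c,c), near(c,e), near(e,a), near(e,c)}

free(e,a); tag(c,e)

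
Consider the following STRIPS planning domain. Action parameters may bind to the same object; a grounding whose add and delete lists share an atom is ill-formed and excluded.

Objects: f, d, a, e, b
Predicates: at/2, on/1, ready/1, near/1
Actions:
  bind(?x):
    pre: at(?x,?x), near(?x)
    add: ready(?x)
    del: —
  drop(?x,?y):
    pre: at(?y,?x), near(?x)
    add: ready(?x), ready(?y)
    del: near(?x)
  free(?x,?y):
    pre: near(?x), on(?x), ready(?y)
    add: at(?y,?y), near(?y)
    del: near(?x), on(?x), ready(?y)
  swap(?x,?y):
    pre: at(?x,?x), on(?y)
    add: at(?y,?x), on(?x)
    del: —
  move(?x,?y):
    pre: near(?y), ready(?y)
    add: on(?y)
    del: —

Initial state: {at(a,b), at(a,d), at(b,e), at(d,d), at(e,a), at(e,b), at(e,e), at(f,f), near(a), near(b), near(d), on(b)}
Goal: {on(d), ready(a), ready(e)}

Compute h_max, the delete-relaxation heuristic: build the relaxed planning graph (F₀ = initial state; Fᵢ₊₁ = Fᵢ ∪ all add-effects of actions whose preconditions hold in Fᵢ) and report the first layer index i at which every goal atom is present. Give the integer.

F0 = init (12 atoms)
F1 = F0 ∪ {at(b,d), at(b,f), on(d), on(e), on(f), ready(a), ready(b), ready(d), ready(e)}  (21 atoms)
goal ⊆ F1  ⇒  h_max = 1

1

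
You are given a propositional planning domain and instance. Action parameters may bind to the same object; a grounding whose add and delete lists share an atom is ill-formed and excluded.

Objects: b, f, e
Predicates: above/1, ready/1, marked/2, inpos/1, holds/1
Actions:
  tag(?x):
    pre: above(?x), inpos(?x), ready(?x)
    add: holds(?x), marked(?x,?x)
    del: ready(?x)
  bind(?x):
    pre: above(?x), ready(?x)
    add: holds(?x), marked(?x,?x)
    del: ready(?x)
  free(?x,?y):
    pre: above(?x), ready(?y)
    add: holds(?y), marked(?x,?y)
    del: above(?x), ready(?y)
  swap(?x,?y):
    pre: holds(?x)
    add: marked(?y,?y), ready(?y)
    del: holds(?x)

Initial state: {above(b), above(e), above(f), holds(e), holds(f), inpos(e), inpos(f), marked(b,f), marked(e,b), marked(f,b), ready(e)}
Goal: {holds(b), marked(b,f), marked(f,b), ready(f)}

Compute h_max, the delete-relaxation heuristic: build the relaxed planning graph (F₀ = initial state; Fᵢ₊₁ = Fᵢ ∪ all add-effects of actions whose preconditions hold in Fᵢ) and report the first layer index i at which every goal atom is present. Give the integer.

F0 = init (11 atoms)
F1 = F0 ∪ {marked(b,b), marked(b,e), marked(e,e), marked(f,e), marked(f,f), ready(b), ready(f)}  (18 atoms)
F2 = F1 ∪ {holds(b), marked(e,f)}  (20 atoms)
goal ⊆ F2  ⇒  h_max = 2

2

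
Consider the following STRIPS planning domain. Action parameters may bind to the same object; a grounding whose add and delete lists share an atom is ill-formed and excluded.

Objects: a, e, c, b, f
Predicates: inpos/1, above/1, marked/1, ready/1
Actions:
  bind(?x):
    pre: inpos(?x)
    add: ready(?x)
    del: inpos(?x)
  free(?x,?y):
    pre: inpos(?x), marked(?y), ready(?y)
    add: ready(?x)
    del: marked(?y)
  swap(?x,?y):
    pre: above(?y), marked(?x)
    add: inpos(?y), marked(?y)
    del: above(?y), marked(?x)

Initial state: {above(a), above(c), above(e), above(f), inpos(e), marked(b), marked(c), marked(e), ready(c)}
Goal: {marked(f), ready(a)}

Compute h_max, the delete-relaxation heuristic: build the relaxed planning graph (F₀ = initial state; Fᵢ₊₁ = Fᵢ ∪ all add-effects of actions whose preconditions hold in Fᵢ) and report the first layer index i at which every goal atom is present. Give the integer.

2

F0 = init (9 atoms)
F1 = F0 ∪ {inpos(a), inpos(c), inpos(f), marked(a), marked(f), ready(e)}  (15 atoms)
F2 = F1 ∪ {ready(a), ready(f)}  (17 atoms)
goal ⊆ F2  ⇒  h_max = 2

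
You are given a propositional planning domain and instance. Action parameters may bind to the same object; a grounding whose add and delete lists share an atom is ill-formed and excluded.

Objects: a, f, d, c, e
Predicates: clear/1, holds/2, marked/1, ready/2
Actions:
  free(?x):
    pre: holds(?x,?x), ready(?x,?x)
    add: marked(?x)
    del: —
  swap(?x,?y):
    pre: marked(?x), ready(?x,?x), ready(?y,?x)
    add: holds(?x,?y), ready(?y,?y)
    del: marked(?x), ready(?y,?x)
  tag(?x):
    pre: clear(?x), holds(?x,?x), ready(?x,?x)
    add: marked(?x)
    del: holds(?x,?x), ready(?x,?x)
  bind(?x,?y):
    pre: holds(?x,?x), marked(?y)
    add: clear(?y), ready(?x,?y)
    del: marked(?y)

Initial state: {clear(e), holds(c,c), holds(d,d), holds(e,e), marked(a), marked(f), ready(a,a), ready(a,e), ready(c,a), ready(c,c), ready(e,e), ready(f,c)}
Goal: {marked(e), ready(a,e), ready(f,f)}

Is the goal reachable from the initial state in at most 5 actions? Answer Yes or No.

1. free(c)  →  {clear(e), holds(c,c), holds(d,d), holds(e,e), marked(a), marked(c), marked(f), ready(a,a), ready(a,e), ready(c,a), ready(c,c), ready(e,e), ready(f,c)}
2. free(e)  →  {clear(e), holds(c,c), holds(d,d), holds(e,e), marked(a), marked(c), marked(e), marked(f), ready(a,a), ready(a,e), ready(c,a), ready(c,c), ready(e,e), ready(f,c)}
3. swap(c,f)  →  {clear(e), holds(c,c), holds(c,f), holds(d,d), holds(e,e), marked(a), marked(e), marked(f), ready(a,a), ready(a,e), ready(c,a), ready(c,c), ready(e,e), ready(f,f)}
optimal plan length = 3; 3 ≤ 5

Yes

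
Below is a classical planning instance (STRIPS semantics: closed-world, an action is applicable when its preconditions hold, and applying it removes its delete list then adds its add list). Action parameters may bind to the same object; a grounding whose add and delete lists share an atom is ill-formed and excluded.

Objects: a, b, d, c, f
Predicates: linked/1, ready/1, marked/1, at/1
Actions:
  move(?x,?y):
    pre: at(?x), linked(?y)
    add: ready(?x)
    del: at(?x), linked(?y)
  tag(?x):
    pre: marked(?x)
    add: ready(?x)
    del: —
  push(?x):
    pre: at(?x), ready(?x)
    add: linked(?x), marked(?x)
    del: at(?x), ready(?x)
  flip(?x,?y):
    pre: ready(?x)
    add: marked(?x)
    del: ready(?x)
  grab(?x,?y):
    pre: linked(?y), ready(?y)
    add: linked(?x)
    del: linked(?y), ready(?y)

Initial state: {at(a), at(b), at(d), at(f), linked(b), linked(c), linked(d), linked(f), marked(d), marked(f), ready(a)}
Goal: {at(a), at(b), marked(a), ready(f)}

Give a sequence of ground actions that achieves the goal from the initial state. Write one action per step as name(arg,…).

move(f,b); flip(a,a)

1. move(f,b)  →  {at(a), at(b), at(d), linked(c), linked(d), linked(f), marked(d), marked(f), ready(a), ready(f)}
2. flip(a,a)  →  {at(a), at(b), at(d), linked(c), linked(d), linked(f), marked(a), marked(d), marked(f), ready(f)}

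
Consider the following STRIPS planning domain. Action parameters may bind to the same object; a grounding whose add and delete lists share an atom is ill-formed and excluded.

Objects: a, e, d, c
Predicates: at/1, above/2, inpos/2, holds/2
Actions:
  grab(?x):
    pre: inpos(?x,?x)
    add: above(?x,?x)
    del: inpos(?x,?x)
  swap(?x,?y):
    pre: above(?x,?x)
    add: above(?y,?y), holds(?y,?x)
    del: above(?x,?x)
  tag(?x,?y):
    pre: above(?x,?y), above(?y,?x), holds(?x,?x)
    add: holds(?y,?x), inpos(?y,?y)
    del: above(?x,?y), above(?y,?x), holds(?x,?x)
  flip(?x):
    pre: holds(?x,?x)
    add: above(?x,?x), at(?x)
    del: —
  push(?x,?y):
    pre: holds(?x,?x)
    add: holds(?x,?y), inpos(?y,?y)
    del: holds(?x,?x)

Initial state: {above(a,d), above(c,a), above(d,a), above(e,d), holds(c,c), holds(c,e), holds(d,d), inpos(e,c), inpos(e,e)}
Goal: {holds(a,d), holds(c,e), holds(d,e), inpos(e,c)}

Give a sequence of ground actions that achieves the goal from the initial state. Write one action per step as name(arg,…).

1. grab(e)  →  {above(a,d), above(c,a), above(d,a), above(e,d), above(e,e), holds(c,c), holds(c,e), holds(d,d), inpos(e,c)}
2. swap(e,d)  →  {above(a,d), above(c,a), above(d,a), above(d,d), above(e,d), holds(c,c), holds(c,e), holds(d,d), holds(d,e), inpos(e,c)}
3. swap(d,a)  →  {above(a,a), above(a,d), above(c,a), above(d,a), above(e,d), holds(a,d), holds(c,c), holds(c,e), holds(d,d), holds(d,e), inpos(e,c)}

grab(e); swap(e,d); swap(d,a)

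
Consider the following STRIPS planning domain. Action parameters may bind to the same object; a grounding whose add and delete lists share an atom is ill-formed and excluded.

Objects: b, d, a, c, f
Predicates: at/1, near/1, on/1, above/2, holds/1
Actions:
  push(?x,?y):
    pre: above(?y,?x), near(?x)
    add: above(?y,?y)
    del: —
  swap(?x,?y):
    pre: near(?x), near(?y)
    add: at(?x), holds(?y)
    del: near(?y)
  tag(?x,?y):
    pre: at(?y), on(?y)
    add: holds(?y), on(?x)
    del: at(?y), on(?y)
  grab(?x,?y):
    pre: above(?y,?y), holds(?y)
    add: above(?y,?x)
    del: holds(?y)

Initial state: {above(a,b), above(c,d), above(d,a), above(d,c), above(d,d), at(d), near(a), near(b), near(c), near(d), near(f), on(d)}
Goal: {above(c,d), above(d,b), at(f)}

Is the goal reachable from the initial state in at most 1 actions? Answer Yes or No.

No

1. swap(f,d)  →  {above(a,b), above(c,d), above(d,a), above(d,c), above(d,d), at(d), at(f), holds(d), near(a), near(b), near(c), near(f), on(d)}
2. grab(b,d)  →  {above(a,b), above(c,d), above(d,a), above(d,b), above(d,c), above(d,d), at(d), at(f), near(a), near(b), near(c), near(f), on(d)}
optimal plan length = 2; 2 > 1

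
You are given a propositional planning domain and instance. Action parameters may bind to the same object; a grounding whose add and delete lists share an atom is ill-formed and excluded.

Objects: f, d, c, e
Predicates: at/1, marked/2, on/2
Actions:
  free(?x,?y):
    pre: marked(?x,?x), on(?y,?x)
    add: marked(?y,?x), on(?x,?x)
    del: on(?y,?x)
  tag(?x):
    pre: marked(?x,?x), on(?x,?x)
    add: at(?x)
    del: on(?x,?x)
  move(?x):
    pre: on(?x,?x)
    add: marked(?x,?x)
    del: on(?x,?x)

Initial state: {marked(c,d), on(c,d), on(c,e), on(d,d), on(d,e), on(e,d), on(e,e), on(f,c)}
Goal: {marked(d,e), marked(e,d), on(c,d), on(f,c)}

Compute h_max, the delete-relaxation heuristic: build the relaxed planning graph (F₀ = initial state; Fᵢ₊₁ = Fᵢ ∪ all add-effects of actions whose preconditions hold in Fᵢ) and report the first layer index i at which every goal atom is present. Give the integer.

2

F0 = init (8 atoms)
F1 = F0 ∪ {marked(d,d), marked(e,e)}  (10 atoms)
F2 = F1 ∪ {at(d), at(e), marked(c,e), marked(d,e), marked(e,d)}  (15 atoms)
goal ⊆ F2  ⇒  h_max = 2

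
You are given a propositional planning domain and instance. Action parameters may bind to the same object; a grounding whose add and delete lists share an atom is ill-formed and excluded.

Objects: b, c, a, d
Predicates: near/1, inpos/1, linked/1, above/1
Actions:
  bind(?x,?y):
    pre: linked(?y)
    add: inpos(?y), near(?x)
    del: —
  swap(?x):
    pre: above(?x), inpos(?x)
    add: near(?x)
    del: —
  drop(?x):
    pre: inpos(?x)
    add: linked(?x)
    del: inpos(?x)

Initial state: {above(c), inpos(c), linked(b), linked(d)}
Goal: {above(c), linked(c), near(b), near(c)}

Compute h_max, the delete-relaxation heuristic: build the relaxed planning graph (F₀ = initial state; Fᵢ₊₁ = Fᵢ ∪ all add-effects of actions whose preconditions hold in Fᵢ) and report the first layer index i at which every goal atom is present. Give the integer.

1

F0 = init (4 atoms)
F1 = F0 ∪ {inpos(b), inpos(d), linked(c), near(a), near(b), near(c), near(d)}  (11 atoms)
goal ⊆ F1  ⇒  h_max = 1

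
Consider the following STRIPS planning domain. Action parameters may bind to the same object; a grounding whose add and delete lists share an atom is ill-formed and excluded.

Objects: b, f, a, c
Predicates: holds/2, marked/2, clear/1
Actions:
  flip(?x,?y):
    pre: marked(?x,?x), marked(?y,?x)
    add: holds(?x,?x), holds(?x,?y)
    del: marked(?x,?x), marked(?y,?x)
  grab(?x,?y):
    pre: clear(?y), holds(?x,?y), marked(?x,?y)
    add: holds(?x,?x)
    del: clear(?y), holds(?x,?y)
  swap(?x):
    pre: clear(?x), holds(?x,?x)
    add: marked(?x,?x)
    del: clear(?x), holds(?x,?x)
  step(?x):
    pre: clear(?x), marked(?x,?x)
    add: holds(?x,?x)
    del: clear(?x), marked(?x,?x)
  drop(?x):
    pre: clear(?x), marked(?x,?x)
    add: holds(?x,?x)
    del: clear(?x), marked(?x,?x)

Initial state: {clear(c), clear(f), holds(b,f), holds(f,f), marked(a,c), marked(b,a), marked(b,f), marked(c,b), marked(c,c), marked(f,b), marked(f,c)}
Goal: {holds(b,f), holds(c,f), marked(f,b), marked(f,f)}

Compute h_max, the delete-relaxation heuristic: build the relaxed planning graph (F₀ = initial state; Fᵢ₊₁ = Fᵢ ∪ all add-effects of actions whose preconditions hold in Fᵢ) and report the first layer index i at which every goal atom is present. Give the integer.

1

F0 = init (11 atoms)
F1 = F0 ∪ {holds(b,b), holds(c,a), holds(c,c), holds(c,f), marked(f,f)}  (16 atoms)
goal ⊆ F1  ⇒  h_max = 1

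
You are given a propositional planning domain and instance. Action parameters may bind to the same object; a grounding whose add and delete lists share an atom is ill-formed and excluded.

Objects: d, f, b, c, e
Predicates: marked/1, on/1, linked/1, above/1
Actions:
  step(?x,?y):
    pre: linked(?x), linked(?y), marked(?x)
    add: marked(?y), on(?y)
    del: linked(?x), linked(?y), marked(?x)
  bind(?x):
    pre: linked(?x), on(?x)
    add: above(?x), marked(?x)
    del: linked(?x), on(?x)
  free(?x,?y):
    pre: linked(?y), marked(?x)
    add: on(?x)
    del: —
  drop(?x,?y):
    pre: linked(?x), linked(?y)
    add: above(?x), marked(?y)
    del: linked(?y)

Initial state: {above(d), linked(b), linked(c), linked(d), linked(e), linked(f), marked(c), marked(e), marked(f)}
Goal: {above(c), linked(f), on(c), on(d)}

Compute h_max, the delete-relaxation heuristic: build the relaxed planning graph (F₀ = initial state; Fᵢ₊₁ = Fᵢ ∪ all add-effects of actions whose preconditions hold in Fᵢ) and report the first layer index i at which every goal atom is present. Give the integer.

1

F0 = init (9 atoms)
F1 = F0 ∪ {above(b), above(c), above(e), above(f), marked(b), marked(d), on(b), on(c), on(d), on(e), on(f)}  (20 atoms)
goal ⊆ F1  ⇒  h_max = 1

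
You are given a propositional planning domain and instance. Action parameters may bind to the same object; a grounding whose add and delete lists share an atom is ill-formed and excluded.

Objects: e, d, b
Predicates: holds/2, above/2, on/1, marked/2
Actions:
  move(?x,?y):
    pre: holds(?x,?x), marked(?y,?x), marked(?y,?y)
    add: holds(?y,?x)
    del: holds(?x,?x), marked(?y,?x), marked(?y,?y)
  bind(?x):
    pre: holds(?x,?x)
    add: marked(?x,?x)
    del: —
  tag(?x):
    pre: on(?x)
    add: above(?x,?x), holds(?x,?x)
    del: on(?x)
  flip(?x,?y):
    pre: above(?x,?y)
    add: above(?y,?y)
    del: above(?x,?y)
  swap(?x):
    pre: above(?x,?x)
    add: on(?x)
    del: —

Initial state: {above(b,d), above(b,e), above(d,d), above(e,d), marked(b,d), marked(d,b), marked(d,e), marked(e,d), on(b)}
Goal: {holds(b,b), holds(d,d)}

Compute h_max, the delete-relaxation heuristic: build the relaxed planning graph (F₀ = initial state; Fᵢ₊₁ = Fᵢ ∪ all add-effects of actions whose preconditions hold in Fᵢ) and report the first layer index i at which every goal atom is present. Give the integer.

F0 = init (9 atoms)
F1 = F0 ∪ {above(b,b), above(e,e), holds(b,b), on(d)}  (13 atoms)
F2 = F1 ∪ {holds(d,d), marked(b,b), on(e)}  (16 atoms)
goal ⊆ F2  ⇒  h_max = 2

2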